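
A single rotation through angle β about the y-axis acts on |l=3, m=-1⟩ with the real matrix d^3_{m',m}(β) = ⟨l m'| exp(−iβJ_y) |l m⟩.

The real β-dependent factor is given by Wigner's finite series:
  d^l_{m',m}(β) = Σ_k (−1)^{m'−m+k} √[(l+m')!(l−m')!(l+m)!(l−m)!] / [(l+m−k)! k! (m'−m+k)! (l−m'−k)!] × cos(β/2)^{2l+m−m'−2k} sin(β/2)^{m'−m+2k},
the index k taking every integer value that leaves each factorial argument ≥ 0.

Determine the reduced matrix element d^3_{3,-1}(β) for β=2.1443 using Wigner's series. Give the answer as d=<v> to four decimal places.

d^3_{3,-1}(β=2.1443) via Wigner's sum:
c=cos(2.1443/2)=0.478237, s=sin(2.1443/2)=0.878231; N=√[720·1·2·24]=185.903201
Admissible k: 0..0 (factorial args all ≥0)
  k=0: (−1)^4·185.9032/(48)·0.4782^2·0.8782^4 = +0.526947
d^3_{3,-1}(2.1443) = +0.526947

d=0.5269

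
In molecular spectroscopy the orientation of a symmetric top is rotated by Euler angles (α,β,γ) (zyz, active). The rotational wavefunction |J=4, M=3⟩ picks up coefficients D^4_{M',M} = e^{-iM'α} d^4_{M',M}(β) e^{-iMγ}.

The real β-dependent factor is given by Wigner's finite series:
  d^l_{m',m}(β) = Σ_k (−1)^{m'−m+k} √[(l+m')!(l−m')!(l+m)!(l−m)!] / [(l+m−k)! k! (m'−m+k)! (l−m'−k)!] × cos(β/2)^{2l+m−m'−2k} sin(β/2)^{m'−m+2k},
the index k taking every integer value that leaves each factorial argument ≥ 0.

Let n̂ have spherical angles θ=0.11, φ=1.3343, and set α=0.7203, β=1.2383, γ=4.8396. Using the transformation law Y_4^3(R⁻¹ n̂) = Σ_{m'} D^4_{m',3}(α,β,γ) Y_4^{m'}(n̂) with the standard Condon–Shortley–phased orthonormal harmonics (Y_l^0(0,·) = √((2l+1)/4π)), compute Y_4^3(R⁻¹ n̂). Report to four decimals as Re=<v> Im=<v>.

Need the full column D^4_{m',3} for m'=−4..4 at α=0.7203, β=1.2383, γ=4.8396.
cos(β/2)=0.814372, sin(β/2)=0.580343
d^4_{-4,3}: single k=7 term ⇒ +0.051070;  D = +0.030581+0.040901i
d^4_{-3,3}: k∈[6..7] ⇒ +0.177359 -0.012867 = +0.164492;  D = +0.160930+0.034044i
d^4_{-2,3}: k∈[5..6] ⇒ +0.399097 -0.067559 = +0.331538;  D = +0.289051-0.162378i
d^4_{-1,3}: k∈[4..5] ⇒ +0.660009 -0.201106 = +0.458903;  D = +0.152461-0.432837i
d^4_{0,3}: k∈[3..4] ⇒ +0.828386 -0.420685 = +0.407701;  D = -0.151843-0.378370i
d^4_{1,3}: k∈[2..3] ⇒ +0.779789 -0.660009 = +0.119780;  D = -0.106854-0.054125i
d^4_{2,3}: k∈[1..2] ⇒ +0.515833 -0.785876 = -0.270044;  D = +0.261552-0.067186i
d^4_{3,3}: k∈[0..1] ⇒ +0.193456 -0.687709 = -0.494253;  D = +0.278693-0.408187i
d^4_{4,3}: single k=0 term ⇒ -0.389933;  D = -0.047160-0.387071i
Y_4^{m'}(θ=0.11,φ=1.3343) and Σ D·Y over m':
  (+0.0306+0.0409i)·(+0.0000+0.0001i)  (+0.1609+0.0340i)·(-0.0011+0.0012i)  (+0.2891-0.1624i)·(-0.0212-0.0109i)  (+0.1525-0.4328i)·(+0.0474-0.1965i)  (-0.1518-0.3784i)·(+0.7958+0.0000i)  (-0.1069-0.0541i)·(-0.0474-0.1965i)  (+0.2616-0.0672i)·(-0.0212+0.0109i)  (+0.2787-0.4082i)·(+0.0011+0.0012i)  (-0.0472-0.3871i)·(+0.0000-0.0001i)
Y_4^3(R⁻¹ n̂) = -0.216402-0.323374i

Re=-0.2164 Im=-0.3234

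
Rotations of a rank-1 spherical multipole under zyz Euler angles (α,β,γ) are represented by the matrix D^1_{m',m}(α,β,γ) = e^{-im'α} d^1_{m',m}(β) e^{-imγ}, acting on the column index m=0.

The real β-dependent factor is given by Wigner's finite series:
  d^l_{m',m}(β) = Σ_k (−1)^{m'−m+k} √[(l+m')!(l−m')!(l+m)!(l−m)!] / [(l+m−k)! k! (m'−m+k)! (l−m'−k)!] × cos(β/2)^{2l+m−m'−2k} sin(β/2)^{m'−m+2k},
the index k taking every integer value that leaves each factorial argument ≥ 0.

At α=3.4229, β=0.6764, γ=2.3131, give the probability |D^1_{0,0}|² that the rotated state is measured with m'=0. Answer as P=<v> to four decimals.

Split into d^1_{0,0}(β=0.6764) × two z-phases.
Half-angle: c=0.943353, s=0.331790. N=√(1·1·1·1)=1.000000
The bounds max(0,m−m')=0 and min(l+m,l−m')=1 give 2 terms
  k=0: (−1)^0·1.0000/(1)·0.9434^2·0.3318^0 = +0.889916
  k=1: (−1)^1·1.0000/(1)·0.9434^0·0.3318^2 = -0.110084
d^1_{0,0}(0.6764) = +0.889916 -0.110084 = +0.779831
|D^1_{0,0}|² = |d^1_{0,0}(β)|² = (+0.779831)² = 0.608137 (the z-rotation phases have unit modulus)

P=0.6081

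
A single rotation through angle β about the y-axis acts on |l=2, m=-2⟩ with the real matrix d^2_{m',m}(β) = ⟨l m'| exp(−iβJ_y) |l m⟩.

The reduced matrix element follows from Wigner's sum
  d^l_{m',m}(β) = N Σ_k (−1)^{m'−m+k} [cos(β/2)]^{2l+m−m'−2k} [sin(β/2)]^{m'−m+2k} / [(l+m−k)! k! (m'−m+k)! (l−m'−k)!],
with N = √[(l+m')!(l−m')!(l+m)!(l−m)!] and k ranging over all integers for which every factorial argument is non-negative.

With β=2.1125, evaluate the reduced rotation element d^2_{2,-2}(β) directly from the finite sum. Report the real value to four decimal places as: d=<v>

d=0.5743

d^2_{2,-2}(β=2.1125) via Wigner's sum:
c=cos(2.1125/2)=0.492140, s=sin(2.1125/2)=0.870516; N=√[24·1·1·24]=24.000000
k∈{0} keeps every argument non-negative
  k=0: (−1)^4·24.0000/(24)·0.4921^0·0.8705^4 = +0.574258
d^2_{2,-2}(2.1125) = +0.574258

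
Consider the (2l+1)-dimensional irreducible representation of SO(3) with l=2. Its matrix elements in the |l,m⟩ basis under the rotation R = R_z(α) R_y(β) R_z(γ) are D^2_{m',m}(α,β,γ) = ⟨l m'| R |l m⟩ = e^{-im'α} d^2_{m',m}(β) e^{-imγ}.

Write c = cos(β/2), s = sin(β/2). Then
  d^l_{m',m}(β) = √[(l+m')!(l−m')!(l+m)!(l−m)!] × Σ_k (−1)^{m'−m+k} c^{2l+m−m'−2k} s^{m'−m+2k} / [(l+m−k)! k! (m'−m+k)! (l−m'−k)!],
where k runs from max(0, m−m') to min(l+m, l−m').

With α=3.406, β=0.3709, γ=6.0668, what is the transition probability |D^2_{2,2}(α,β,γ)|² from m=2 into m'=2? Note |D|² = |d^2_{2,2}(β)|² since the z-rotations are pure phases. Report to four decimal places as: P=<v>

P=0.8708

D^2_{2,2}(3.406,0.3709,6.0668) = e^{-i·2·3.406}·d^2_{2,2}(0.3709)·e^{-i·2·6.0668}. Compute d first:
With c≡cos(β/2)=0.982853 and s≡sin(β/2)=0.184389, N=[24·1·24·1]^{1/2}=24.000000
Admissible k: 0..0 (factorial args all ≥0)
  k=0: (−1)^0·24.0000/(24)·0.9829^4·0.1844^0 = +0.933157
d^2_{2,2}(0.3709) = +0.933157
|D^2_{2,2}|² = |d^2_{2,2}(β)|² = (+0.933157)² = 0.870783 (the z-rotation phases have unit modulus)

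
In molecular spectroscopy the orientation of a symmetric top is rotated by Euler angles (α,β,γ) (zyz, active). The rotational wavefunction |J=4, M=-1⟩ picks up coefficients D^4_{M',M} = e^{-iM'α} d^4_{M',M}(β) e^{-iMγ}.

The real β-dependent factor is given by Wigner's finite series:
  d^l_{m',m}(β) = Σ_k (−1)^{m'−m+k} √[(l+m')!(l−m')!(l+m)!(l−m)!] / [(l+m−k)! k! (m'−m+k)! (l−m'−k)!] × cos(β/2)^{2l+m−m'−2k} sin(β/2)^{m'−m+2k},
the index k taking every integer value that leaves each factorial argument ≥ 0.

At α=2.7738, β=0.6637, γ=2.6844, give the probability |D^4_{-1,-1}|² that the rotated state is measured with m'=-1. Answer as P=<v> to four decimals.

D^4_{-1,-1}(2.7738,0.6637,2.6844) = e^{-i·-1·2.7738}·d^4_{-1,-1}(0.6637)·e^{-i·-1·2.6844}. Compute d first:
With c≡cos(β/2)=0.945441 and s≡sin(β/2)=0.325793, N=[6·120·6·120]^{1/2}=720.000000
The bounds max(0,m−m')=0 and min(l+m,l−m')=3 give 4 terms
  k=0: (−1)^0·720.0000/(720)·0.9454^8·0.3258^0 = +0.638376
  k=1: (−1)^1·720.0000/(48)·0.9454^6·0.3258^2 = -1.137054
  k=2: (−1)^2·720.0000/(24)·0.9454^4·0.3258^4 = +0.270038
  k=3: (−1)^3·720.0000/(72)·0.9454^2·0.3258^6 = -0.010689
d^4_{-1,-1}(0.6637) = +0.638376 -1.137054 +0.270038 -0.010689 = -0.239329
|D^4_{-1,-1}|² = |d^4_{-1,-1}(β)|² = (-0.239329)² = 0.057278 (the z-rotation phases have unit modulus)

P=0.0573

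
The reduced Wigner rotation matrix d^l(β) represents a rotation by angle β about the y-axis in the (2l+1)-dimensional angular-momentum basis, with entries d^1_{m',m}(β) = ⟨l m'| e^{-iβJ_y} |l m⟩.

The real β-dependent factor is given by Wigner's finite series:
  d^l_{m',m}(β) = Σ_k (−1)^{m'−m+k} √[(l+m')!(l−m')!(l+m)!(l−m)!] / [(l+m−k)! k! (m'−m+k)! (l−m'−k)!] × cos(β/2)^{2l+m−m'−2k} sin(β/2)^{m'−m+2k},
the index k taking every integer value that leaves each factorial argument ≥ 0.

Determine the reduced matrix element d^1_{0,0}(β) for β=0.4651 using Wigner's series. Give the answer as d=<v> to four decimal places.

d^1_{0,0}(β=0.4651) via Wigner's sum:
c=cos(0.4651/2)=0.973082, s=sin(0.4651/2)=0.230460; N=√[1·1·1·1]=1.000000
k: max(0,(0)−(0))=0 … min(1+(0),1−(0))=1
  k=0: (−1)^0·1.0000/(1)·0.9731^2·0.2305^0 = +0.946888
  k=1: (−1)^1·1.0000/(1)·0.9731^0·0.2305^2 = -0.053112
d^1_{0,0}(0.4651) = +0.946888 -0.053112 = +0.893777

d=0.8938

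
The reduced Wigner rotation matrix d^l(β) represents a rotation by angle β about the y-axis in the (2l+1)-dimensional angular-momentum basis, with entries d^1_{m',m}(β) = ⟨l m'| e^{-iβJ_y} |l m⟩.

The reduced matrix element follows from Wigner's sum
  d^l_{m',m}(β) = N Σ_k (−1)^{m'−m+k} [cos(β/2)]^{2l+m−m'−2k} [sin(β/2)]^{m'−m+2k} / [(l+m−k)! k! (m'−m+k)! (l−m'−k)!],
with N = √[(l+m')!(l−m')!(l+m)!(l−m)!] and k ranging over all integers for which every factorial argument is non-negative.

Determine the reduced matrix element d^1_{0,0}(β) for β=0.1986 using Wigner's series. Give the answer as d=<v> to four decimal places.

d^1_{0,0}(β=0.1986) via Wigner's sum:
c=cos(0.1986/2)=0.995074, s=sin(0.1986/2)=0.099137; N=√[1·1·1·1]=1.000000
Admissible k: 0..1 (factorial args all ≥0)
  k=0: (−1)^0·1.0000/(1)·0.9951^2·0.0991^0 = +0.990172
  k=1: (−1)^1·1.0000/(1)·0.9951^0·0.0991^2 = -0.009828
d^1_{0,0}(0.1986) = +0.990172 -0.009828 = +0.980344

d=0.9803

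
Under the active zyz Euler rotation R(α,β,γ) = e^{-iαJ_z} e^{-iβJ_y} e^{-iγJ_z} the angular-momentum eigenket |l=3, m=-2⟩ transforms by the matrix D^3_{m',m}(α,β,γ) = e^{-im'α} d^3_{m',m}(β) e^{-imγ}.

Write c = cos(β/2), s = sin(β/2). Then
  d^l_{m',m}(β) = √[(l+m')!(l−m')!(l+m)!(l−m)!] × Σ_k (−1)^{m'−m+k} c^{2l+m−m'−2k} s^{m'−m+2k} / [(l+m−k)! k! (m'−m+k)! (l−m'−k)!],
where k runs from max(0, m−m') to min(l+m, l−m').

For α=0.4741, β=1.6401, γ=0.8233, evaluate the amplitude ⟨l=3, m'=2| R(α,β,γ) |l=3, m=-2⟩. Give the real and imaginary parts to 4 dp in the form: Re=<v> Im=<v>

Re=0.3923 Im=0.3294

D^3_{2,-2}(0.4741,1.6401,0.8233) = e^{-i·2·0.4741}·d^3_{2,-2}(1.6401)·e^{-i·-2·0.8233}. Compute d first:
Half-angle: c=0.682185, s=0.731180. N=√(120·1·1·120)=120.000000
The bounds max(0,m−m')=0 and min(l+m,l−m')=1 give 2 terms
  k=0: (−1)^4·120.0000/(24)·0.6822^2·0.7312^4 = +0.665076
  k=1: (−1)^5·120.0000/(120)·0.6822^0·0.7312^6 = -0.152808
d^3_{2,-2}(1.6401) = +0.665076 -0.152808 = +0.512268
Phases: e^{-i·(2)·0.4741}=+0.583146-0.812367i, e^{-i·(-2)·0.8233}=-0.075731+0.997128i ⇒ D=+0.392331+0.329385i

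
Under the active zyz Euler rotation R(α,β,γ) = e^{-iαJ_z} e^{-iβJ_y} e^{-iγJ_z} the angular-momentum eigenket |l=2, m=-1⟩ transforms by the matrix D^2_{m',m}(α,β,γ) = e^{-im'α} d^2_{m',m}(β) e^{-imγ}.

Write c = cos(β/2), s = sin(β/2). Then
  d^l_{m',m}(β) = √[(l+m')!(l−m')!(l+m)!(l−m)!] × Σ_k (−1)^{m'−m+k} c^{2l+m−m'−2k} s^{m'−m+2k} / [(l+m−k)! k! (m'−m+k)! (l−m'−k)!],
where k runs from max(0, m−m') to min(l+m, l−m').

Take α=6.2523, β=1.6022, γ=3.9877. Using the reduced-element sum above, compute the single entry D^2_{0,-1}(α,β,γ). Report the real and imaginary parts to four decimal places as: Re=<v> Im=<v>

Re=-0.0255 Im=-0.0288

First d^2_{0,-1}(β=1.6022), then the phase factors e^{-i(0)α} and e^{-i(-1)γ}:
With c≡cos(β/2)=0.695917 and s≡sin(β/2)=0.718122, N=[2·2·1·6]^{1/2}=4.898979
Admissible k: 0..1 (factorial args all ≥0)
  k=0: (−1)^1·4.8990/(2)·0.6959^3·0.7181^1 = -0.592852
  k=1: (−1)^2·4.8990/(2)·0.6959^1·0.7181^3 = +0.631289
d^2_{0,-1}(1.6022) = -0.592852 +0.631289 = +0.038436
Attach z-rotation phases: D = e^{-i(0)(6.2523)}·(+0.038436)·e^{-i(-1)(3.9877)} = -0.025479-0.028777i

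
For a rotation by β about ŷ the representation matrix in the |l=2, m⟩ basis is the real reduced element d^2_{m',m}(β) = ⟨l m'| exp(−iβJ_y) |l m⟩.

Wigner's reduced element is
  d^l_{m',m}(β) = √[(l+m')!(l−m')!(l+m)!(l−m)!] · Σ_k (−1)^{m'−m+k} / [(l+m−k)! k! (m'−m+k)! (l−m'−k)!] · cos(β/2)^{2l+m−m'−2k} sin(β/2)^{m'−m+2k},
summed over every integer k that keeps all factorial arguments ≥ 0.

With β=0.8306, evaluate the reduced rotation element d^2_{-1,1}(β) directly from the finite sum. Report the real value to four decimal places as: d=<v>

d^2_{-1,1}(β=0.8306) via Wigner's sum:
Half-angle: c=0.914995, s=0.403464. N=√(1·6·6·1)=6.000000
Admissible k: 2..3 (factorial args all ≥0)
  k=2: (−1)^0·6.0000/(2)·0.9150^2·0.4035^2 = +0.408855
  k=3: (−1)^1·6.0000/(6)·0.9150^0·0.4035^4 = -0.026498
d^2_{-1,1}(0.8306) = +0.408855 -0.026498 = +0.382357

d=0.3824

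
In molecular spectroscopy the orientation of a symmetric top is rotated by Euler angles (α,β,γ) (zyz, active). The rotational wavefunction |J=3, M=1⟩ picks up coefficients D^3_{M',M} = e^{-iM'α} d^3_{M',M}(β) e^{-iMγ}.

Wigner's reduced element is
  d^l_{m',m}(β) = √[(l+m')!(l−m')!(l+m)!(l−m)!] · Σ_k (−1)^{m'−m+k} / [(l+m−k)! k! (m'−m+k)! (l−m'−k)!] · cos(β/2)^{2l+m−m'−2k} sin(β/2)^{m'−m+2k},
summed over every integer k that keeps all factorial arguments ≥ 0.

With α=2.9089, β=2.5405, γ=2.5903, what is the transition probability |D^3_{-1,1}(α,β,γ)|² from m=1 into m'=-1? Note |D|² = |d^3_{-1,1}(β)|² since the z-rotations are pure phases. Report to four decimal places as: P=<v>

D^3_{-1,1}(2.9089,2.5405,2.5903) = e^{-i·-1·2.9089}·d^3_{-1,1}(2.5405)·e^{-i·1·2.5903}. Compute d first:
With c≡cos(β/2)=0.296042 and s≡sin(β/2)=0.955175, N=[2·24·24·2]^{1/2}=48.000000
k∈{2,3,4} keeps every argument non-negative
  k=2: (−1)^0·48.0000/(8)·0.2960^4·0.9552^2 = +0.042047
  k=3: (−1)^1·48.0000/(6)·0.2960^2·0.9552^4 = -0.583618
  k=4: (−1)^2·48.0000/(48)·0.2960^0·0.9552^6 = +0.759447
d^3_{-1,1}(2.5405) = +0.042047 -0.583618 +0.759447 = +0.217876
|D^3_{-1,1}|² = |d^3_{-1,1}(β)|² = (+0.217876)² = 0.047470 (the z-rotation phases have unit modulus)

P=0.0475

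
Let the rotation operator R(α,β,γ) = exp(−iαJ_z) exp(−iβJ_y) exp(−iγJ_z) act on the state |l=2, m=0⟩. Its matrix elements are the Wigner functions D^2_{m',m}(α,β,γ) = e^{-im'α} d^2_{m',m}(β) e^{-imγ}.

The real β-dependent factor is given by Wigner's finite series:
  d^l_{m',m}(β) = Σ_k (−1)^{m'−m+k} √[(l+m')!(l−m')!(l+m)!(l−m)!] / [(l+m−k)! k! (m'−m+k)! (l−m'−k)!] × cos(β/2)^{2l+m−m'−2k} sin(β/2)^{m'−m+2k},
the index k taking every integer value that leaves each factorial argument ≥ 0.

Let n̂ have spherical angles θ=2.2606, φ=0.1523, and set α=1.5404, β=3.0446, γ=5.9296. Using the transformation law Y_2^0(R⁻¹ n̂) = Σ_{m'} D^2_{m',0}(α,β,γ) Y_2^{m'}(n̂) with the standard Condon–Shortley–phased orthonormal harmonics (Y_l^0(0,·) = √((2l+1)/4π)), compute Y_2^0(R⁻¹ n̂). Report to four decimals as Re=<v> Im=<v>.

Need the full column D^2_{m',0} for m'=−2..2 at α=1.5404, β=3.0446, γ=5.9296.
cos(β/2)=0.048477, sin(β/2)=0.998824
d^2_{-2,0}: single k=2 term ⇒ +0.005743;  D = -0.005732+0.000349i
d^2_{-1,0}: k∈[1..2] ⇒ +0.000279 -0.118326 = -0.118048;  D = -0.003588-0.117993i
d^2_{0,0}: k∈[0..2] ⇒ +0.000006 -0.009378 +0.995305 = +0.985933;  D = +0.985933+0.000000i
d^2_{1,0}: k∈[0..1] ⇒ -0.000279 +0.118326 = +0.118048;  D = +0.003588-0.117993i
d^2_{2,0}: single k=0 term ⇒ +0.005743;  D = -0.005732-0.000349i
Y_2^{m'}(θ=2.2606,φ=0.1523) and Σ D·Y over m':
  (-0.0057+0.0003i)·(+0.2193-0.0689i)  (-0.0036-0.1180i)·(-0.3748+0.0575i)  (+0.9859+0.0000i)·(+0.0678+0.0000i)  (+0.0036-0.1180i)·(+0.3748+0.0575i)  (-0.0057-0.0003i)·(+0.2193+0.0689i)
Y_2^0(R⁻¹ n̂) = +0.080644-0.000000i

Re=0.0806 Im=0.0000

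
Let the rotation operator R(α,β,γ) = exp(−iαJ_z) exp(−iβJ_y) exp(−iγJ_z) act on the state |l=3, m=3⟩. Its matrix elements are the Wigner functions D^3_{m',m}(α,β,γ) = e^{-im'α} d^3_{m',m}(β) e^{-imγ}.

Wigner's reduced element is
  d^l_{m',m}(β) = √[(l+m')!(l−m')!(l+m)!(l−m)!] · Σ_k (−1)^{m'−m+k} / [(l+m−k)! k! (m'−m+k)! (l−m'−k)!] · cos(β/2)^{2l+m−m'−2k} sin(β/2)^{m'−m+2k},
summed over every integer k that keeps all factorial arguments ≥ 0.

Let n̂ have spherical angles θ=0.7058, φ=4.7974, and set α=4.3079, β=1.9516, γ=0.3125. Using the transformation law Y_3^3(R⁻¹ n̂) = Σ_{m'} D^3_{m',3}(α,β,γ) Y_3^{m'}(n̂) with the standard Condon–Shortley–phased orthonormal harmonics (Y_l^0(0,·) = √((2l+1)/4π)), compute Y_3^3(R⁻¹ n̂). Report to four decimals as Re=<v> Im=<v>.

Need the full column D^3_{m',3} for m'=−3..3 at α=4.3079, β=1.9516, γ=0.3125.
cos(β/2)=0.560506, sin(β/2)=0.828151
d^3_{-3,3}: single k=6 term ⇒ +0.322594;  D = +0.269807-0.176835i
d^3_{-2,3}: single k=5 term ⇒ +0.534813;  D = +0.093474+0.526581i
d^3_{-1,3}: single k=4 term ⇒ +0.572325;  D = -0.557409-0.129813i
d^3_{0,3}: single k=3 term ⇒ +0.447284;  D = +0.264705-0.360547i
d^3_{1,3}: single k=2 term ⇒ +0.262171;  D = +0.133217+0.225803i
d^3_{2,3}: single k=1 term ⇒ +0.112224;  D = -0.111298+0.014384i
d^3_{3,3}: single k=0 term ⇒ +0.031008;  D = +0.008449-0.029835i
Y_3^{m'}(θ=0.7058,φ=4.7974) and Σ D·Y over m':
  (+0.2698-0.1768i)·(-0.0287-0.1102i)  (+0.0935+0.5266i)·(-0.3225+0.0554i)  (-0.5574-0.1298i)·(+0.0338+0.3961i)  (+0.2647-0.3605i)·(-0.0294+0.0000i)  (+0.1332+0.2258i)·(-0.0338+0.3961i)  (-0.1113+0.0144i)·(-0.3225-0.0554i)  (+0.0084-0.0298i)·(+0.0287-0.1102i)
Y_3^3(R⁻¹ n̂) = -0.122019-0.358982i

Re=-0.1220 Im=-0.3590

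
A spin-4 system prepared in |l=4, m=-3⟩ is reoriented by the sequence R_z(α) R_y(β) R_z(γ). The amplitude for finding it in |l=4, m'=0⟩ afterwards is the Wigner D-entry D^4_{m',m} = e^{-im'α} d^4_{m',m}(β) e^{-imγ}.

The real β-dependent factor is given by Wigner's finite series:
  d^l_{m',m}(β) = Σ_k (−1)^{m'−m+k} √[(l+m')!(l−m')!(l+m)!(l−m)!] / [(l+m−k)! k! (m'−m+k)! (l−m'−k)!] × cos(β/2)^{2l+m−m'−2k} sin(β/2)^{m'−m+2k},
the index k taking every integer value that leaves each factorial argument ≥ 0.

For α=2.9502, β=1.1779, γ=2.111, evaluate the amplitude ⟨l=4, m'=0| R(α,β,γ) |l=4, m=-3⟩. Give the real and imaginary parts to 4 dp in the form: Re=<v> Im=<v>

Re=-0.4459 Im=-0.0222

Split into d^4_{0,-3}(β=1.1779) × two z-phases.
With c≡cos(β/2)=0.831524 and s≡sin(β/2)=0.555488, N=[24·24·1·5040]^{1/2}=1703.830978
The bounds max(0,m−m')=0 and min(l+m,l−m')=1 give 2 terms
  k=0: (−1)^3·1703.8310/(144)·0.8315^5·0.5555^3 = -0.806239
  k=1: (−1)^4·1703.8310/(144)·0.8315^3·0.5555^5 = +0.359802
d^4_{0,-3}(1.1779) = -0.806239 +0.359802 = -0.446437
Attach z-rotation phases: D = e^{-i(0)(2.9502)}·(-0.446437)·e^{-i(-3)(2.111)} = -0.445883-0.022230i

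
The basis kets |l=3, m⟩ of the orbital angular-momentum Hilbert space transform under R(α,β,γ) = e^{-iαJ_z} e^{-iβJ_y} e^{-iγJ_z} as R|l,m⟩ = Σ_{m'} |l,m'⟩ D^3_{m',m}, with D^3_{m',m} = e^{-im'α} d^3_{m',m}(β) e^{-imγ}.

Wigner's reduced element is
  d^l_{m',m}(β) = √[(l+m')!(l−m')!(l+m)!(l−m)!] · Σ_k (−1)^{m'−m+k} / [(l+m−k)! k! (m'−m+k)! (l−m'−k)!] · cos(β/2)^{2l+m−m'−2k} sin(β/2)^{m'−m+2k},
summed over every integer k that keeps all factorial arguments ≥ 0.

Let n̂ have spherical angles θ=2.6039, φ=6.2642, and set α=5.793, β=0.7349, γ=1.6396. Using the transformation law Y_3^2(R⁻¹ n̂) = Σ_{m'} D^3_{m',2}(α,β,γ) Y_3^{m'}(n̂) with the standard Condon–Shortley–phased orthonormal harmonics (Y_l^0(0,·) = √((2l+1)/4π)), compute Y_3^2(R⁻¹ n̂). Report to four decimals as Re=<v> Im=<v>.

Re=0.2820 Im=0.1063

Need the full column D^3_{m',2} for m'=−3..3 at α=5.793, β=0.7349, γ=1.6396.
cos(β/2)=0.933246, sin(β/2)=0.359237
d^3_{-3,2}: single k=5 term ⇒ +0.013677;  D = +0.000511+0.013667i
d^3_{-2,2}: k∈[4..5] ⇒ +0.072525 -0.002149 = +0.070375;  D = -0.030789+0.063283i
d^3_{-1,2}: k∈[3..4] ⇒ +0.238321 -0.017656 = +0.220664;  D = -0.178589+0.129609i
d^3_{0,2}: k∈[2..3] ⇒ +0.536176 -0.079447 = +0.456730;  D = -0.452412+0.062651i
d^3_{1,2}: k∈[1..2] ⇒ +0.804197 -0.238321 = +0.565877;  D = -0.531067-0.195408i
d^3_{2,2}: k∈[0..1] ⇒ +0.660660 -0.489460 = +0.171200;  D = -0.113917-0.127798i
d^3_{3,2}: single k=0 term ⇒ -0.622928;  D = +0.146769+0.605391i
Y_3^{m'}(θ=2.6039,φ=6.2642) and Σ D·Y over m':
  (+0.0005+0.0137i)·(+0.0560+0.0032i)  (-0.0308+0.0633i)·(-0.2301-0.0087i)  (-0.1786+0.1296i)·(+0.4449+0.0084i)  (-0.4524+0.0627i)·(-0.2207+0.0000i)  (-0.5311-0.1954i)·(-0.4449+0.0084i)  (-0.1139-0.1278i)·(-0.2301+0.0087i)  (+0.1468+0.6054i)·(-0.0560+0.0032i)
Y_3^2(R⁻¹ n̂) = +0.282017+0.106259i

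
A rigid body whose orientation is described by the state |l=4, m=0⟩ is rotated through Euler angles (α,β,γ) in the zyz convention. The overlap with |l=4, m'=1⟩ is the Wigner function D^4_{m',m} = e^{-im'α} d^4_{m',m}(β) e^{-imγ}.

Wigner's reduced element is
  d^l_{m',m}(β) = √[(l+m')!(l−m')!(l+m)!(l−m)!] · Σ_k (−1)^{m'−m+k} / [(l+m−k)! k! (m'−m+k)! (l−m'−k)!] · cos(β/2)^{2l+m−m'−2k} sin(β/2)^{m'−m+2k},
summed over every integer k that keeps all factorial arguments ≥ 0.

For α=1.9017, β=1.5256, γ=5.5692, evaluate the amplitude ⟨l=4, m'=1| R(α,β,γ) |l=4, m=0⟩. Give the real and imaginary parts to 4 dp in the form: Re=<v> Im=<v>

First d^4_{1,0}(β=1.5256), then the phase factors e^{-i(1)α} and e^{-i(0)γ}:
With c≡cos(β/2)=0.722904 and s≡sin(β/2)=0.690948, N=[120·6·24·24]^{1/2}=643.987578
k∈{0,1,2,3} keeps every argument non-negative
  k=0: (−1)^1·643.9876/(144)·0.7229^7·0.6909^1 = -0.318805
  k=1: (−1)^2·643.9876/(24)·0.7229^5·0.6909^3 = +1.747457
  k=2: (−1)^3·643.9876/(24)·0.7229^3·0.6909^5 = -1.596380
  k=3: (−1)^4·643.9876/(144)·0.7229^1·0.6909^7 = +0.243061
d^4_{1,0}(1.5256) = -0.318805 +1.747457 -1.596380 +0.243061 = +0.075333
Attach z-rotation phases: D = e^{-i(1)(1.9017)}·(+0.075333)·e^{-i(0)(5.5692)} = -0.024475-0.071246i

Re=-0.0245 Im=-0.0712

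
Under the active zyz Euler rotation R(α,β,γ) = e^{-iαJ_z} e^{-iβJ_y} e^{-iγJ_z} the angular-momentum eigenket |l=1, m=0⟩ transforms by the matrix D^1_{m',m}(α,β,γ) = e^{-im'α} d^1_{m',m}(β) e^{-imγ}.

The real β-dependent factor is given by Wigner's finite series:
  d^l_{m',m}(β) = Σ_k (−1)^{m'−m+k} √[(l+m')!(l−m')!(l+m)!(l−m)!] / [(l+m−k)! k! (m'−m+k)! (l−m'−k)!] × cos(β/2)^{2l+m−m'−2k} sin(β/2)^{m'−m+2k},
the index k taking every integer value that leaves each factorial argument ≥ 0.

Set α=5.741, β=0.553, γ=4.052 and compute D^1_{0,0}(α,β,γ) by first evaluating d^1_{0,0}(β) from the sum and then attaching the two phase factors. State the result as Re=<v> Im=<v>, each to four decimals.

Re=0.8510 Im=0.0000

D^1_{0,0}(5.741,0.553,4.052) = e^{-i·0·5.741}·d^1_{0,0}(0.553)·e^{-i·0·4.052}. Compute d first:
Half-angle: c=0.962017, s=0.272990. N=√(1·1·1·1)=1.000000
Admissible k: 0..1 (factorial args all ≥0)
  k=0: (−1)^0·1.0000/(1)·0.9620^2·0.2730^0 = +0.925476
  k=1: (−1)^1·1.0000/(1)·0.9620^0·0.2730^2 = -0.074524
d^1_{0,0}(0.553) = +0.925476 -0.074524 = +0.850953
Phases: e^{-i·(0)·5.741}=+1.000000+0.000000i, e^{-i·(0)·4.052}=+1.000000+0.000000i ⇒ D=+0.850953+0.000000i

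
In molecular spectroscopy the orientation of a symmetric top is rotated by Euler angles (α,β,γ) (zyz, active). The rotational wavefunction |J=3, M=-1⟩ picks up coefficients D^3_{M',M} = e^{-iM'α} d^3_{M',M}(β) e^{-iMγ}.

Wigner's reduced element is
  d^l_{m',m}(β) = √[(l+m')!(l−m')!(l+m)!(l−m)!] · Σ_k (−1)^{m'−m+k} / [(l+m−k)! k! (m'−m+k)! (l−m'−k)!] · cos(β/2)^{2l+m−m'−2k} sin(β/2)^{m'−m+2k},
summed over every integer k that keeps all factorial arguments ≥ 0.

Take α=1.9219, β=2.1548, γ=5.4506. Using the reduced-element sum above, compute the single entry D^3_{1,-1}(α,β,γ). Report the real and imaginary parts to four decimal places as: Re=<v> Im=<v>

D^3_{1,-1}(1.9219,2.1548,5.4506) = e^{-i·1·1.9219}·d^3_{1,-1}(2.1548)·e^{-i·-1·5.4506}. Compute d first:
c=cos(2.1548/2)=0.473620, s=sin(2.1548/2)=0.880729; N=√[24·2·2·24]=48.000000
Admissible k: 0..2 (factorial args all ≥0)
  k=0: (−1)^2·48.0000/(8)·0.4736^4·0.8807^2 = +0.234183
  k=1: (−1)^3·48.0000/(6)·0.4736^2·0.8807^4 = -1.079741
  k=2: (−1)^4·48.0000/(48)·0.4736^0·0.8807^6 = +0.466718
d^3_{1,-1}(2.1548) = +0.234183 -1.079741 +0.466718 = -0.378840
D = (-0.343934-0.938994i)·(-0.378840)·(+0.672966-0.739674i) = +0.350807+0.143016i

Re=0.3508 Im=0.1430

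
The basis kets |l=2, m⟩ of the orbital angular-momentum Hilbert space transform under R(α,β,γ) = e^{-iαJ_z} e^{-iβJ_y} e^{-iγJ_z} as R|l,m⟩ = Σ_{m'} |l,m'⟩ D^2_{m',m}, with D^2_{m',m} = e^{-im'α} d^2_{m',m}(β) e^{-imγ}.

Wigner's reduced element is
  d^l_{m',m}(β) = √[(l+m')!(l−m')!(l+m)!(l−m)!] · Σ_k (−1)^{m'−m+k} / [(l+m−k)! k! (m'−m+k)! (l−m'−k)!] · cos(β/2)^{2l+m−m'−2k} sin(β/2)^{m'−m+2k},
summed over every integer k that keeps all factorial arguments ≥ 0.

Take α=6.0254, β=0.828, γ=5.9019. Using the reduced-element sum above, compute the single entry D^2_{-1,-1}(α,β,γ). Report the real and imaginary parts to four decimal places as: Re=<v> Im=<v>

Re=0.2373 Im=-0.1763

First d^2_{-1,-1}(β=0.828), then the phase factors e^{-i(-1)α} and e^{-i(-1)γ}:
c=cos(0.828/2)=0.915519, s=sin(0.828/2)=0.402275; N=√[1·6·1·6]=6.000000
Admissible k: 0..1 (factorial args all ≥0)
  k=0: (−1)^0·6.0000/(6)·0.9155^4·0.4023^0 = +0.702538
  k=1: (−1)^1·6.0000/(2)·0.9155^2·0.4023^2 = -0.406913
d^2_{-1,-1}(0.828) = +0.702538 -0.406913 = +0.295625
Phases: e^{-i·(-1)·6.0254}=+0.966957-0.254940i, e^{-i·(-1)·5.9019}=+0.928187-0.372114i ⇒ D=+0.237283-0.176325i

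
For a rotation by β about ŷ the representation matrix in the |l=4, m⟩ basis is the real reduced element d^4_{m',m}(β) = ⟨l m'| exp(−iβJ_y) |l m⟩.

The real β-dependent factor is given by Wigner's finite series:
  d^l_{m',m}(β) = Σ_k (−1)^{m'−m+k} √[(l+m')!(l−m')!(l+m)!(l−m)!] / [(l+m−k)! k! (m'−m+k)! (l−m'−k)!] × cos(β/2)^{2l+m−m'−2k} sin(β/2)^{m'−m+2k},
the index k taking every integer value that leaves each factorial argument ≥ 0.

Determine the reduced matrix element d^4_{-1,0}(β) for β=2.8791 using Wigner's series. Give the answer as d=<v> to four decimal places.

d^4_{-1,0}(β=2.8791) via Wigner's sum:
Half-angle: c=0.130870, s=0.991400. N=√(6·120·24·24)=643.987578
Admissible k: 1..4 (factorial args all ≥0)
  k=1: (−1)^0·643.9876/(144)·0.1309^7·0.9914^1 = +0.000003
  k=2: (−1)^1·643.9876/(24)·0.1309^5·0.9914^3 = -0.001004
  k=3: (−1)^2·643.9876/(24)·0.1309^3·0.9914^5 = +0.057601
  k=4: (−1)^3·643.9876/(144)·0.1309^1·0.9914^7 = -0.550929
d^4_{-1,0}(2.8791) = +0.000003 -0.001004 +0.057601 -0.550929 = -0.494329

d=-0.4943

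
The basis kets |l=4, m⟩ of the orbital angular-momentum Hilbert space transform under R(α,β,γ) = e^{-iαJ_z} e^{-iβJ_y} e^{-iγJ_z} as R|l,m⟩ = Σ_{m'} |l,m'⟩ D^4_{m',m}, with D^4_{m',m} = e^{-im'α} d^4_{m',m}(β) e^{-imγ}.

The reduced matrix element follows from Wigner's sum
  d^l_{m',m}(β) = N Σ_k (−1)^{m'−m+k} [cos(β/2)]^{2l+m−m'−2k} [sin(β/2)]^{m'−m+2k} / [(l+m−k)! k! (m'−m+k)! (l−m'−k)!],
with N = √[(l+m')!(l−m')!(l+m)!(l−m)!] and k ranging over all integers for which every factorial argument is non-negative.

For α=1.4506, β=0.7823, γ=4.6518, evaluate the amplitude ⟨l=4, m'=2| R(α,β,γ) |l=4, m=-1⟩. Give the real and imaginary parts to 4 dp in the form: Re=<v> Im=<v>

Split into d^4_{2,-1}(β=0.7823) × two z-phases.
With c≡cos(β/2)=0.924471 and s≡sin(β/2)=0.381252, N=[720·2·6·120]^{1/2}=1018.233765
Admissible k: 0..2 (factorial args all ≥0)
  k=0: (−1)^3·1018.2338/(72)·0.9245^5·0.3813^3 = -0.529197
  k=1: (−1)^4·1018.2338/(48)·0.9245^3·0.3813^5 = +0.135004
  k=2: (−1)^5·1018.2338/(240)·0.9245^1·0.3813^7 = -0.004592
d^4_{2,-1}(0.7823) = -0.529197 +0.135004 -0.004592 = -0.398786
Phases: e^{-i·(2)·1.4506}=-0.971245-0.238084i, e^{-i·(-1)·4.6518}=-0.060552-0.998165i ⇒ D=+0.071317-0.392357i

Re=0.0713 Im=-0.3924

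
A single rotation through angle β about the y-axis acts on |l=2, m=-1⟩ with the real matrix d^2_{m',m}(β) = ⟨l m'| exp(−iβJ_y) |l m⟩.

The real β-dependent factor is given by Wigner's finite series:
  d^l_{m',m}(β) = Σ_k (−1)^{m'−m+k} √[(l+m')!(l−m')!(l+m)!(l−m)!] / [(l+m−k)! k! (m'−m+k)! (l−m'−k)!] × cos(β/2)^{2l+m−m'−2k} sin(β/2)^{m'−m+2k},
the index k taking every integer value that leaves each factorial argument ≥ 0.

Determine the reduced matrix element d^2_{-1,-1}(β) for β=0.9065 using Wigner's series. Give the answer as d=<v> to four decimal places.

d^2_{-1,-1}(β=0.9065) via Wigner's sum:
Half-angle: c=0.899029, s=0.437890. N=√(1·6·1·6)=6.000000
Admissible k: 0..1 (factorial args all ≥0)
  k=0: (−1)^0·6.0000/(6)·0.8990^4·0.4379^0 = +0.653272
  k=1: (−1)^1·6.0000/(2)·0.8990^2·0.4379^2 = -0.464941
d^2_{-1,-1}(0.9065) = +0.653272 -0.464941 = +0.188331

d=0.1883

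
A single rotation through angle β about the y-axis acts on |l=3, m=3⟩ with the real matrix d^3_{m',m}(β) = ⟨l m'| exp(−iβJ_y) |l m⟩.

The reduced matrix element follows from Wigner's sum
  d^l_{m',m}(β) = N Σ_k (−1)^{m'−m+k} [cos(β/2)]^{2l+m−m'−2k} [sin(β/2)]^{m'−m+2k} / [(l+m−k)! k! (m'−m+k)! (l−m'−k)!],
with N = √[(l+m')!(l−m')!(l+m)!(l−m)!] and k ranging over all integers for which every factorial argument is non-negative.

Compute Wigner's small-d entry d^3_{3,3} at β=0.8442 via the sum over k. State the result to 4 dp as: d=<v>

d=0.5763

d^3_{3,3}(β=0.8442) via Wigner's sum:
With c≡cos(β/2)=0.912231 and s≡sin(β/2)=0.409677, N=[720·1·720·1]^{1/2}=720.000000
k: max(0,(3)−(3))=0 … min(3+(3),3−(3))=0
  k=0: (−1)^0·720.0000/(720)·0.9122^6·0.4097^0 = +0.576273
d^3_{3,3}(0.8442) = +0.576273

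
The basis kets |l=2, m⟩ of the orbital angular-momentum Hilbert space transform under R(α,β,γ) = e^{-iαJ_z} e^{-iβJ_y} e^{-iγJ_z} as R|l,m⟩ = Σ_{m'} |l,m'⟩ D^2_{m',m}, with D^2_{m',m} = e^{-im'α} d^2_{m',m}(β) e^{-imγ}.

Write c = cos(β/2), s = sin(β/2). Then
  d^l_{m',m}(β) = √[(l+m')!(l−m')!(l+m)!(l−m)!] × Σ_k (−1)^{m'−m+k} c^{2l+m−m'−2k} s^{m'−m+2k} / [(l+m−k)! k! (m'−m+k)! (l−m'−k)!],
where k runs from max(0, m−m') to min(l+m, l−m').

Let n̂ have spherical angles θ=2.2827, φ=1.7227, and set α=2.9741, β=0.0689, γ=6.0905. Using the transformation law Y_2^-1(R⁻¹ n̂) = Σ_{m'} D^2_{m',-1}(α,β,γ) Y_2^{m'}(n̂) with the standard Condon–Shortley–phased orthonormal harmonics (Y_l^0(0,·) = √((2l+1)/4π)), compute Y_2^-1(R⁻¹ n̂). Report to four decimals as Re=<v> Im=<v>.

Need the full column D^2_{m',-1} for m'=−2..2 at α=2.9741, β=0.0689, γ=6.0905.
cos(β/2)=0.999407, sin(β/2)=0.034443
d^2_{-2,-1}: single k=1 term ⇒ +0.068764;  D = +0.059411-0.034624i
d^2_{-1,-1}: k∈[0..1] ⇒ +0.997629 -0.003555 = +0.994074;  D = -0.930288+0.350352i
d^2_{0,-1}: k∈[0..1] ⇒ -0.084218 +0.000100 = -0.084118;  D = -0.082561+0.016108i
d^2_{1,-1}: k∈[0..1] ⇒ +0.003555 -0.000001 = +0.003553;  D = -0.003552+0.000090i
d^2_{2,-1}: single k=0 term ⇒ -0.000082;  D = -0.000081-0.000012i
Y_2^{m'}(θ=2.2827,φ=1.7227) and Σ D·Y over m':
  (+0.0594-0.0346i)·(-0.2113+0.0662i)  (-0.9303+0.3504i)·(+0.0578+0.3777i)  (-0.0826+0.0161i)·(+0.0884+0.0000i)  (-0.0036+0.0001i)·(-0.0578+0.3777i)  (-0.0001-0.0000i)·(-0.2113-0.0662i)
Y_2^-1(R⁻¹ n̂) = -0.203491-0.319785i

Re=-0.2035 Im=-0.3198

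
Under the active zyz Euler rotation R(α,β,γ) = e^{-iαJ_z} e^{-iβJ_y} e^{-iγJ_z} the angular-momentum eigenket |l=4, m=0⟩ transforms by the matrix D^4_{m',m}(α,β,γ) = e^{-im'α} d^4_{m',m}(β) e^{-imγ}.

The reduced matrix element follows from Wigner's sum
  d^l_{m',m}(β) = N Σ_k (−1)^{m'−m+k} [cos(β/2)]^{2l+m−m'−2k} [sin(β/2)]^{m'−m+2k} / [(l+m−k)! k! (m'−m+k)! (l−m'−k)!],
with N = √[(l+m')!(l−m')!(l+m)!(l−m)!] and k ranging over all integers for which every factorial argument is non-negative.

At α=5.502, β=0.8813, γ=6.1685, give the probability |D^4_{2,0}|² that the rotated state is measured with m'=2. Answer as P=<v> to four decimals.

Split into d^4_{2,0}(β=0.8813) × two z-phases.
c=cos(0.8813/2)=0.904475, s=sin(0.8813/2)=0.426527; N=√[720·2·24·24]=910.735966
k∈{0,1,2} keeps every argument non-negative
  k=0: (−1)^2·910.7360/(96)·0.9045^6·0.4265^2 = +0.944917
  k=1: (−1)^3·910.7360/(36)·0.9045^4·0.4265^4 = -0.560355
  k=2: (−1)^4·910.7360/(96)·0.9045^2·0.4265^6 = +0.046730
d^4_{2,0}(0.8813) = +0.944917 -0.560355 +0.046730 = +0.431291
|D^4_{2,0}|² = |d^4_{2,0}(β)|² = (+0.431291)² = 0.186012 (the z-rotation phases have unit modulus)

P=0.1860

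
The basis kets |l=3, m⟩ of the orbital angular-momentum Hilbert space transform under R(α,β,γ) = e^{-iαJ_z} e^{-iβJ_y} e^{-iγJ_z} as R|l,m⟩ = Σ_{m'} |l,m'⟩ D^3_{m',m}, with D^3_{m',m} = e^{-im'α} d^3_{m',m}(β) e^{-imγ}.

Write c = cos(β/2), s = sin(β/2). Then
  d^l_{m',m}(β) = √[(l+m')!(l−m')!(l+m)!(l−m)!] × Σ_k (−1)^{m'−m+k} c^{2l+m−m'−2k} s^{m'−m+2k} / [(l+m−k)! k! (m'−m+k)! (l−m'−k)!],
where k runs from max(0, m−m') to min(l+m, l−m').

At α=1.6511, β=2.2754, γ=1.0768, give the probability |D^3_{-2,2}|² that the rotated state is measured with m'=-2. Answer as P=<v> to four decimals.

D^3_{-2,2}(1.6511,2.2754,1.0768) = e^{-i·-2·1.6511}·d^3_{-2,2}(2.2754)·e^{-i·2·1.0768}. Compute d first:
c=cos(2.2754/2)=0.419683, s=sin(2.2754/2)=0.907671; N=√[1·120·120·1]=120.000000
k: max(0,(2)−(-2))=4 … min(3+(2),3−(-2))=5
  k=4: (−1)^0·120.0000/(24)·0.4197^2·0.9077^4 = +0.597759
  k=5: (−1)^1·120.0000/(120)·0.4197^0·0.9077^6 = -0.559203
d^3_{-2,2}(2.2754) = +0.597759 -0.559203 = +0.038556
|D^3_{-2,2}|² = |d^3_{-2,2}(β)|² = (+0.038556)² = 0.001487 (the z-rotation phases have unit modulus)

P=0.0015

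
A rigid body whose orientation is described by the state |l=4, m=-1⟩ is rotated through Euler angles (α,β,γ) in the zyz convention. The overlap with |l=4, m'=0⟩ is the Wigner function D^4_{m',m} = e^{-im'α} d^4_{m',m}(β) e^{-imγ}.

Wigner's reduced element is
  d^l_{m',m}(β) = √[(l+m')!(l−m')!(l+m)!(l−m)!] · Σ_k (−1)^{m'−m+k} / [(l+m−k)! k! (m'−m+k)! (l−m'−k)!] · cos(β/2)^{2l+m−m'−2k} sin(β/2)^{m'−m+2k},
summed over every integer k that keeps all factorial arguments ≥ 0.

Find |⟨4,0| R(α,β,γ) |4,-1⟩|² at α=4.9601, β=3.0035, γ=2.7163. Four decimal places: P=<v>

Split into d^4_{0,-1}(β=3.0035) × two z-phases.
c=cos(3.0035/2)=0.068991, s=sin(3.0035/2)=0.997617; N=√[24·24·6·120]=643.987578
Admissible k: 0..3 (factorial args all ≥0)
  k=0: (−1)^1·643.9876/(144)·0.0690^7·0.9976^1 = -0.000000
  k=1: (−1)^2·643.9876/(24)·0.0690^5·0.9976^3 = +0.000042
  k=2: (−1)^3·643.9876/(24)·0.0690^3·0.9976^5 = -0.008707
  k=3: (−1)^4·643.9876/(144)·0.0690^1·0.9976^7 = +0.303430
d^4_{0,-1}(3.0035) = -0.000000 +0.000042 -0.008707 +0.303430 = +0.294764
|D^4_{0,-1}|² = |d^4_{0,-1}(β)|² = (+0.294764)² = 0.086886 (the z-rotation phases have unit modulus)

P=0.0869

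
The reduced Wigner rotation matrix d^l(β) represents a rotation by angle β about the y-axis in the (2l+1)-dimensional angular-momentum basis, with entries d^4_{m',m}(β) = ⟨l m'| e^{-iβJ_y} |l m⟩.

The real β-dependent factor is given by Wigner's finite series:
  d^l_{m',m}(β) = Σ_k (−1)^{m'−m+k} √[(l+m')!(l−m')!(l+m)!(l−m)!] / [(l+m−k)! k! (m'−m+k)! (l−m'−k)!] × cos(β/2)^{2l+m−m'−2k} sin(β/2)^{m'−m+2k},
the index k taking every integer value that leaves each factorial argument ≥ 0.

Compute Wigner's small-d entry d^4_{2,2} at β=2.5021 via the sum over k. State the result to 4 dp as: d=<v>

d=0.1086

d^4_{2,2}(β=2.5021) via Wigner's sum:
c=cos(2.5021/2)=0.314326, s=sin(2.5021/2)=0.949315; N=√[720·2·720·2]=1440.000000
The bounds max(0,m−m')=0 and min(l+m,l−m')=2 give 3 terms
  k=0: (−1)^0·1440.0000/(1440)·0.3143^8·0.9493^0 = +0.000095
  k=1: (−1)^1·1440.0000/(120)·0.3143^6·0.9493^2 = -0.010430
  k=2: (−1)^2·1440.0000/(96)·0.3143^4·0.9493^4 = +0.118919
d^4_{2,2}(2.5021) = +0.000095 -0.010430 +0.118919 = +0.108585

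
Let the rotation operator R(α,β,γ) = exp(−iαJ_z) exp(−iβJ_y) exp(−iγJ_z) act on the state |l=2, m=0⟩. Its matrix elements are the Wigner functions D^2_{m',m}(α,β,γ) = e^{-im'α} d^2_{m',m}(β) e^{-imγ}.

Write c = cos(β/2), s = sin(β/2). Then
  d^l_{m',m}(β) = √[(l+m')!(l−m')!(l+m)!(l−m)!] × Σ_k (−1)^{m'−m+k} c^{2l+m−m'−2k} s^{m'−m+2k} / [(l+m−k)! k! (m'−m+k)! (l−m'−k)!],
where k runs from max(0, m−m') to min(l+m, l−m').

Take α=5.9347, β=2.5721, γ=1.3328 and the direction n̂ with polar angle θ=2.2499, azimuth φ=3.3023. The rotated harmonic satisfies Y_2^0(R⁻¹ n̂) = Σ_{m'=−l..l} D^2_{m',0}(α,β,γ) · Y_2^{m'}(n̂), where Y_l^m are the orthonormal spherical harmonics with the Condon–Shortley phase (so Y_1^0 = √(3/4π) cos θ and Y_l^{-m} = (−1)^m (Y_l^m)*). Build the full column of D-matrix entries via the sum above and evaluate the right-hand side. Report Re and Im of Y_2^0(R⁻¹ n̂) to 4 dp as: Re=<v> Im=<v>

Re=-0.2904 Im=0.0000

Need the full column D^2_{m',0} for m'=−2..2 at α=5.9347, β=2.5721, γ=1.3328.
cos(β/2)=0.280914, sin(β/2)=0.959733
d^2_{-2,0}: single k=2 term ⇒ +0.178042;  D = +0.136521-0.114285i
d^2_{-1,0}: k∈[1..2] ⇒ +0.052113 -0.608275 = -0.556162;  D = -0.522732+0.189915i
d^2_{0,0}: k∈[0..2] ⇒ +0.006227 -0.290742 +0.848402 = +0.563887;  D = +0.563887+0.000000i
d^2_{1,0}: k∈[0..1] ⇒ -0.052113 +0.608275 = +0.556162;  D = +0.522732+0.189915i
d^2_{2,0}: single k=0 term ⇒ +0.178042;  D = +0.136521+0.114285i
Y_2^{m'}(θ=2.2499,φ=3.3023) and Σ D·Y over m':
  (+0.1365-0.1143i)·(+0.2219-0.0739i)  (-0.5227+0.1899i)·(+0.3727-0.0604i)  (+0.5639+0.0000i)·(+0.0579+0.0000i)  (+0.5227+0.1899i)·(-0.3727-0.0604i)  (+0.1365+0.1143i)·(+0.2219+0.0739i)
Y_2^0(R⁻¹ n̂) = -0.290370+0.000000i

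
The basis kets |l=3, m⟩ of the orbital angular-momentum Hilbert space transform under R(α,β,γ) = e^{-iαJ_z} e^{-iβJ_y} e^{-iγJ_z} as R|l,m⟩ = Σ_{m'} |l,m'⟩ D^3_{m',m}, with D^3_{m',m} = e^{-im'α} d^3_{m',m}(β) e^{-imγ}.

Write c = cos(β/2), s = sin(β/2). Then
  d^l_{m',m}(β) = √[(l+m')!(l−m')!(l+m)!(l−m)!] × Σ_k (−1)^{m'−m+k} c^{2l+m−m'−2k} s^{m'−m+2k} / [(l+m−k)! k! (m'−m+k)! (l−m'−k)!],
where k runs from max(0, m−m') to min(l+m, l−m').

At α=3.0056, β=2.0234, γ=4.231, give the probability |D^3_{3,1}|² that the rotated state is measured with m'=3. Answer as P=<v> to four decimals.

First d^3_{3,1}(β=2.0234), then the phase factors e^{-i(3)α} and e^{-i(1)γ}:
With c≡cos(β/2)=0.530420 and s≡sin(β/2)=0.847735, N=[720·1·24·2]^{1/2}=185.903201
k∈{0} keeps every argument non-negative
  k=0: (−1)^2·185.9032/(48)·0.5304^4·0.8477^2 = +0.220316
d^3_{3,1}(2.0234) = +0.220316
|D^3_{3,1}|² = |d^3_{3,1}(β)|² = (+0.220316)² = 0.048539 (the z-rotation phases have unit modulus)

P=0.0485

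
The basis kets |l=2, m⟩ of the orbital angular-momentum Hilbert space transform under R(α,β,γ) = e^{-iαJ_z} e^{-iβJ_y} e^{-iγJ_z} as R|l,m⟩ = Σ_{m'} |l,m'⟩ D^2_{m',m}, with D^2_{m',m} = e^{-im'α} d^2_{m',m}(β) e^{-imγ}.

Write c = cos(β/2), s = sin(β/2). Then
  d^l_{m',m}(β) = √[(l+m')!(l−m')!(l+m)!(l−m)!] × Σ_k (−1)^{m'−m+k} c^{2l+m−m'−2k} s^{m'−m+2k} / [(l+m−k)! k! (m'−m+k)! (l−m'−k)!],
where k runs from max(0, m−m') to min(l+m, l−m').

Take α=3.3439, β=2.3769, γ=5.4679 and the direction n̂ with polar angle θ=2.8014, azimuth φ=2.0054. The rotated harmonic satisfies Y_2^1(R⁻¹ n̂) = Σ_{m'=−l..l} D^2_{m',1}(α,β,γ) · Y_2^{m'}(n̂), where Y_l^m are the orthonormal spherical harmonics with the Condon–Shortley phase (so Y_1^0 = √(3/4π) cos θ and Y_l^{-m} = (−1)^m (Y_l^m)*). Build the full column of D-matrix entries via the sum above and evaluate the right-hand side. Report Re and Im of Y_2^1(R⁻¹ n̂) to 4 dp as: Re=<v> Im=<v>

Re=-0.3659 Im=-0.1202

Need the full column D^2_{m',1} for m'=−2..2 at α=3.3439, β=2.3769, γ=5.4679.
cos(β/2)=0.373098, sin(β/2)=0.927792
d^2_{-2,1}: single k=3 term ⇒ +0.595943;  D = +0.204849+0.559629i
d^2_{-1,1}: k∈[2..3] ⇒ +0.359475 -0.740972 = -0.381497;  D = +0.200445+0.324595i
d^2_{0,1}: k∈[1..2] ⇒ +0.118031 -0.729878 = -0.611847;  D = -0.419520-0.445377i
d^2_{1,1}: k∈[0..1] ⇒ +0.019377 -0.359475 = -0.340098;  D = +0.278179+0.195660i
d^2_{2,1}: single k=0 term ⇒ -0.096372;  D = -0.088359-0.038474i
Y_2^{m'}(θ=2.8014,φ=2.0054) and Σ D·Y over m':
  (+0.2048+0.5596i)·(-0.0278+0.0328i)  (+0.2004+0.3246i)·(+0.1023+0.2204i)  (-0.4195-0.4454i)·(+0.5254+0.0000i)  (+0.2782+0.1957i)·(-0.1023+0.2204i)  (-0.0884-0.0385i)·(-0.0278-0.0328i)
Y_2^1(R⁻¹ n̂) = -0.365937-0.120167i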